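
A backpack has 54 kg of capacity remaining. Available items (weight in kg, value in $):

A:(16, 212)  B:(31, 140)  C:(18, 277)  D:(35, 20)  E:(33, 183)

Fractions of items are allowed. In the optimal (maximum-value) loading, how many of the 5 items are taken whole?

2

Ratios (sorted): C 15.39, A 13.25, E 5.55, B 4.52, D 0.57
take C (18 @ 277); take A (16 @ 212); take 20/33 of E → 110.91. Capacity used 54/54.
2 item(s) taken whole; one partial (take 20/33 of E).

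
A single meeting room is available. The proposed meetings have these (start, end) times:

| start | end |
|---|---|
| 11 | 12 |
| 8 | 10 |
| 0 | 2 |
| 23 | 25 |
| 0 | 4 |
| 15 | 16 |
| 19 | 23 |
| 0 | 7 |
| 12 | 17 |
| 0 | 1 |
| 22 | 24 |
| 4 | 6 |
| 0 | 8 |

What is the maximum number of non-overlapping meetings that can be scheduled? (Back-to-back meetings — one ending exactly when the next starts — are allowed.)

Sorted by end: (0,1)  (0,2)  (0,4)  (4,6)  (0,7)  (0,8)  (8,10)  (11,12)  (15,16)  (12,17)  (19,23)  (22,24)  (23,25)
take (0,1); take (4,6); skip (0,8); take (8,10); take (11,12); take (15,16); take (19,23); take (23,25).
Selected 7 meetings.

7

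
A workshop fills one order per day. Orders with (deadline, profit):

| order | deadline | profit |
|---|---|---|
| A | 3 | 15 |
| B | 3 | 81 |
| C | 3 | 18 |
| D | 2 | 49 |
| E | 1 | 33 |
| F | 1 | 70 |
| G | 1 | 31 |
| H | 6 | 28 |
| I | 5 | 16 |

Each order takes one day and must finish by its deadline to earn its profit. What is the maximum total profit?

Profit order: B=81 F=70 D=49 E=33 G=31 H=28 C=18 I=16 A=15
Assign: B→slot 3, F→slot 1, D→slot 2, E skipped, G skipped, H→slot 6, C skipped, I→slot 5, A skipped.
Slots: [1:F] [2:D] [3:B] [5:I] [6:H]
Profit = 70 + 49 + 81 + 16 + 28 = 244

244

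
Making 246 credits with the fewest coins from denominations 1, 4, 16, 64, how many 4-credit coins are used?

1

246 − 3×64→54 − 3×16→6 − 1×4→2 − 2×1→0
Count of 4: 1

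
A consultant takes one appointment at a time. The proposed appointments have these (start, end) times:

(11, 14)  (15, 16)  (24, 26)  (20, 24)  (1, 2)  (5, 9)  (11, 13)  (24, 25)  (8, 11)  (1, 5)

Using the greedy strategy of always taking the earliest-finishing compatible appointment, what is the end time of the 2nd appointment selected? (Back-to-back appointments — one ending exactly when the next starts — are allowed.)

Greedy by earliest finish: after sorting by end time, pick each interval compatible with the last pick.
By end time: (1,2), (1,5), (5,9), (8,11), (11,13), (11,14), (15,16), (20,24), (24,25), (24,26).
Pick (1,2); next start ≥ 2 → (5,9); next start ≥ 9 → (11,13); next start ≥ 13 → (15,16); next start ≥ 16 → (20,24); next start ≥ 24 → (24,25).
Selected: (1,2) (5,9) (11,13) (15,16) (20,24) (24,25)

9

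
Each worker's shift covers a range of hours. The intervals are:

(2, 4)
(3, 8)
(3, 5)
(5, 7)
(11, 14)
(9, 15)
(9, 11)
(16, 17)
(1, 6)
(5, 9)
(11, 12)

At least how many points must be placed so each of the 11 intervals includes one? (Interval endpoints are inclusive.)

4

Sort by right endpoint; whenever an interval is uncovered, place a point at its right end.
By right end: [2,4]  [3,5]  [1,6]  [5,7]  [3,8]  [5,9]  [9,11]  [11,12]  [11,14]  [9,15]  [16,17]
[2,4] uncovered → point at 4; [5,7] uncovered → point at 7; [9,11] uncovered → point at 11; [16,17] uncovered → point at 17.
Points: 4, 7, 11, 17 (4 total).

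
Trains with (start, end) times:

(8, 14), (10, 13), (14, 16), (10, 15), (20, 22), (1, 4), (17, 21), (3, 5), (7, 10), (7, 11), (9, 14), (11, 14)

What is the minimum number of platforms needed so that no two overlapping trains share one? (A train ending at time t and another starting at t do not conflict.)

Count concurrent intervals with a sweep; the peak is the room count.
starts: [1, 3, 7, 7, 8, 9, 10, 10, 11, 14, 17, 20]
ends:   [4, 5, 10, 11, 13, 14, 14, 14, 15, 16, 21, 22]
s1→1 s3→2 e4→1 e5→0 s7→1 s7→2 s8→3 s9→4 e10→3 s10→4 s10→5  — peak 5.

5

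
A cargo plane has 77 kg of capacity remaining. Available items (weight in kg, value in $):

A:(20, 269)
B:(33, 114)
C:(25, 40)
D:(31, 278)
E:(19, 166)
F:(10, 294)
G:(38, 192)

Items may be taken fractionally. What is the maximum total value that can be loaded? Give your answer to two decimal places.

980.79

Sort by value per unit weight and fill in that order.
Ratios (sorted): F 29.40, A 13.45, D 8.97, E 8.74, G 5.05, B 3.45, C 1.60
take F (10 @ 294); take A (20 @ 269); take D (31 @ 278); take 16/19 of E → 139.79. Capacity used 77/77.
Total value = 980.79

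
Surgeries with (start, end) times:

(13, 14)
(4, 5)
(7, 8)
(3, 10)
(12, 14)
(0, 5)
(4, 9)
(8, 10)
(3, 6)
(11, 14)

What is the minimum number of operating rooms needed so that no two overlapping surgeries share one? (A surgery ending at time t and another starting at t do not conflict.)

starts: [0, 3, 3, 4, 4, 7, 8, 11, 12, 13]
ends:   [5, 5, 6, 8, 9, 10, 10, 14, 14, 14]
s0→1 s3→2 s3→3 s4→4 s4→5  — peak 5.

5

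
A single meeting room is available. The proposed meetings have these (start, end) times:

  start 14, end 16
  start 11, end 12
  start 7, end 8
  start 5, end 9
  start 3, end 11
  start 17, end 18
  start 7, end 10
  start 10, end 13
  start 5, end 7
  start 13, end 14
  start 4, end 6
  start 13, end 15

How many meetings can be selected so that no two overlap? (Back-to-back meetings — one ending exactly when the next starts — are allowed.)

By end time: (4,6), (5,7), (7,8), (5,9), (7,10), (3,11), (11,12), (10,13), (13,14), (13,15), (14,16), (17,18).
Pick (4,6); next start ≥ 6 → (7,8); next start ≥ 8 → (11,12); next start ≥ 12 → (13,14); next start ≥ 14 → (14,16); next start ≥ 16 → (17,18).
Selected 6 meetings.

6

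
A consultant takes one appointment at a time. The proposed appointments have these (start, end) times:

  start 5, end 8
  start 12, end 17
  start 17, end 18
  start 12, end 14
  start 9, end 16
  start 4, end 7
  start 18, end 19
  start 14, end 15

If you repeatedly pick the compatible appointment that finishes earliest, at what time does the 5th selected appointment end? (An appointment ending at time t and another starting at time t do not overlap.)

Order by finish time; keep every interval that doesn't clash with the previous kept one.
By end time: (4,7), (5,8), (12,14), (14,15), (9,16), (12,17), (17,18), (18,19).
Pick (4,7); next start ≥ 7 → (12,14); next start ≥ 14 → (14,15); next start ≥ 15 → (17,18); next start ≥ 18 → (18,19).
Selected: (4,7) (12,14) (14,15) (17,18) (18,19)

19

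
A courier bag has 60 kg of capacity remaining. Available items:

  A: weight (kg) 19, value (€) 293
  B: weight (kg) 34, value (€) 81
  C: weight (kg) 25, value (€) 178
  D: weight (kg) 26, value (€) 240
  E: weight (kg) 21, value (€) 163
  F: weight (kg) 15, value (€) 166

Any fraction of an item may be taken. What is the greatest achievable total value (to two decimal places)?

Ratios (sorted): A 15.42, F 11.07, D 9.23, E 7.76, C 7.12, B 2.38
take A (19 @ 293); take F (15 @ 166); take D (26 @ 240). Capacity used 60/60.
Total value = 699.00

699.00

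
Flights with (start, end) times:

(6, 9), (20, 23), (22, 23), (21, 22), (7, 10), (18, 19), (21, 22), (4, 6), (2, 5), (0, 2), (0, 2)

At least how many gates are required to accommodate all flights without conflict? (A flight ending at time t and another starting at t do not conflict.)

3

Count concurrent intervals with a sweep; the peak is the room count.
starts: [0, 0, 2, 4, 6, 7, 18, 20, 21, 21, 22]
ends:   [2, 2, 5, 6, 9, 10, 19, 22, 22, 23, 23]
s0→1 s0→2 e2→1 e2→0 s2→1 s4→2 e5→1 e6→0 s6→1 s7→2 e9→1 e10→0 s18→1 e19→0 s20→1 s21→2 s21→3  — peak 3.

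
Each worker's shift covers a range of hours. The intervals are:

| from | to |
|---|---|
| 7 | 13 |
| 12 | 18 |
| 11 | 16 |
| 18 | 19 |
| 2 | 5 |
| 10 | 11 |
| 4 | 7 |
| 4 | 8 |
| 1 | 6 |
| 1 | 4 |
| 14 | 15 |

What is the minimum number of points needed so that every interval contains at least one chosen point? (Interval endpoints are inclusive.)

Sorted: [1,4] [2,5] [1,6] [4,7] [4,8] [10,11] [7,13] [14,15] [11,16] [12,18] [18,19]
{[1,4],[2,5],[1,6],[4,7],[4,8]} hit by 4; {[10,11],[7,13]} hit by 11; {[14,15],[11,16],[12,18]} hit by 15; {[18,19]} hit by 19.
Points: 4, 11, 15, 19 (4 total).

4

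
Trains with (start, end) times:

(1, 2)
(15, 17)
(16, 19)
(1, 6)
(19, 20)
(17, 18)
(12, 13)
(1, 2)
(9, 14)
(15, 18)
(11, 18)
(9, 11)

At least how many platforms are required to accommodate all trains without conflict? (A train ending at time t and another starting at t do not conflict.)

Count concurrent intervals with a sweep; the peak is the room count.
Events (time:±→running): 1:+→1 1:+→2 1:+→3 2:-→2 2:-→1 6:-→0 9:+→1 9:+→2 11:-→1 11:+→2 12:+→3 13:-→2 14:-→1 15:+→2 15:+→3 16:+→4 … peak 4.

4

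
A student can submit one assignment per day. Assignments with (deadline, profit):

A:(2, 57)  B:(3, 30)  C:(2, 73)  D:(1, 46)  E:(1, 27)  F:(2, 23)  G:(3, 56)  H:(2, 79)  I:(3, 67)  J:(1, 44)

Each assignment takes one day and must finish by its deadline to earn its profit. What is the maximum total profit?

219

Sort by profit descending; place each in the latest free slot ≤ its deadline.
Profit order: H=79 C=73 I=67 A=57 G=56 D=46 J=44 B=30 E=27 F=23
Assign: H→slot 2, C→slot 1, I→slot 3, A skipped, G skipped, D skipped, J skipped, B skipped, E skipped, F skipped.
Slots: [1:C] [2:H] [3:I]
Profit = 73 + 79 + 67 = 219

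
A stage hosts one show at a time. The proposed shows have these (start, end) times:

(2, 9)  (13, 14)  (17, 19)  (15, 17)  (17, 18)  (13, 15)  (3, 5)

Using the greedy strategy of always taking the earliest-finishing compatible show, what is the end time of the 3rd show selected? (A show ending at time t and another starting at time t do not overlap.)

17

Order by finish time; keep every interval that doesn't clash with the previous kept one.
Sorted by end: (3,5)  (2,9)  (13,14)  (13,15)  (15,17)  (17,18)  (17,19)
take (3,5); take (13,14); take (15,17); take (17,18); skip (17,19).
Selected: (3,5) (13,14) (15,17) (17,18)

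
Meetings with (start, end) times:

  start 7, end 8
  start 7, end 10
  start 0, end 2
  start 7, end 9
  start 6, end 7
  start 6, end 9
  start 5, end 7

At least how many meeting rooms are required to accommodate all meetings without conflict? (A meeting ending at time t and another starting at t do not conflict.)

4

The answer is the maximum number of intervals overlapping at any instant.
starts: [0, 5, 6, 6, 7, 7, 7]
ends:   [2, 7, 7, 8, 9, 9, 10]
s0→1 e2→0 s5→1 s6→2 s6→3 e7→2 e7→1 s7→2 s7→3 s7→4  — peak 4.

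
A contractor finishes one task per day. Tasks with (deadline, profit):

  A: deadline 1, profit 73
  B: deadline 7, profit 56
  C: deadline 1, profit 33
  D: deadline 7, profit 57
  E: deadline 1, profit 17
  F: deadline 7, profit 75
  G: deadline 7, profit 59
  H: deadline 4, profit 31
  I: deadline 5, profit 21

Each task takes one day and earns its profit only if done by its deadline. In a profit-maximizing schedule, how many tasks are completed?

7

Sort by profit descending; place each in the latest free slot ≤ its deadline.
By profit: F(d7,75), A(d1,73), G(d7,59), D(d7,57), B(d7,56), C(d1,33), H(d4,31), I(d5,21), E(d1,17)
F→slot 7; A→slot 1; G→slot 6; D→slot 5; B→slot 4; C skipped; H→slot 3; I→slot 2; E skipped.
7 of 9 scheduled.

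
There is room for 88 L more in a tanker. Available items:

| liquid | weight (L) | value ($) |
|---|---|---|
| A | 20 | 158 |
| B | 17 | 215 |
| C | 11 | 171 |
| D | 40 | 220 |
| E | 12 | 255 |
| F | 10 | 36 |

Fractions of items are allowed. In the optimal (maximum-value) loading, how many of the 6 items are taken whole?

Sort by value per unit weight and fill in that order.
Ratios (sorted): E 21.25, C 15.55, B 12.65, A 7.90, D 5.50, F 3.60
take E (12 @ 255); take C (11 @ 171); take B (17 @ 215); take A (20 @ 158); take 28/40 of D → 154.00. Capacity used 88/88.
4 item(s) taken whole; one partial (take 28/40 of D).

4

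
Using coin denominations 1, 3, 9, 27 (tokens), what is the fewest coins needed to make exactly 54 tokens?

2

Greedy: take as many of the largest coin as possible, then repeat with the remainder.
54 − 2×27→0
Total coins = 2 = 2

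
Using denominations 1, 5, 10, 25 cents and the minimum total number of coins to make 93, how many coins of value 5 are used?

1

93 − 3×25→18 − 1×10→8 − 1×5→3 − 3×1→0
Count of 5: 1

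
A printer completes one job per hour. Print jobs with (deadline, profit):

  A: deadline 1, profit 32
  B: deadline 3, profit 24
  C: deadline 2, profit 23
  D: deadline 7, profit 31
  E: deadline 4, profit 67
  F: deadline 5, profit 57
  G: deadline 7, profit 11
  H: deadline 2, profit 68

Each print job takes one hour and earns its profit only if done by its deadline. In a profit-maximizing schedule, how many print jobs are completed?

Sort by profit descending; place each in the latest free slot ≤ its deadline.
Profit order: H=68 E=67 F=57 A=32 D=31 B=24 C=23 G=11
Assign: H→slot 2, E→slot 4, F→slot 5, A→slot 1, D→slot 7, B→slot 3, C skipped, G→slot 6.
Slots: [1:A] [2:H] [3:B] [4:E] [5:F] [6:G] [7:D]
7 of 8 scheduled.

7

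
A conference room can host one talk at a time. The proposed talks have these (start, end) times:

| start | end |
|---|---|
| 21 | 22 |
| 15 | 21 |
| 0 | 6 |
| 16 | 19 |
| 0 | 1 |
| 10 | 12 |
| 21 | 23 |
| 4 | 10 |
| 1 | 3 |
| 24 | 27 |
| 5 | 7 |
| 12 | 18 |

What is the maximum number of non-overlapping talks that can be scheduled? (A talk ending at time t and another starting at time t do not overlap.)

Order by finish time; keep every interval that doesn't clash with the previous kept one.
Sorted by end: (0,1)  (1,3)  (0,6)  (5,7)  (4,10)  (10,12)  (12,18)  (16,19)  (15,21)  (21,22)  (21,23)  (24,27)
take (0,1); take (1,3); take (5,7); take (10,12); take (12,18); skip (15,21); take (21,22); skip (21,23); take (24,27).
Selected 7 talks.

7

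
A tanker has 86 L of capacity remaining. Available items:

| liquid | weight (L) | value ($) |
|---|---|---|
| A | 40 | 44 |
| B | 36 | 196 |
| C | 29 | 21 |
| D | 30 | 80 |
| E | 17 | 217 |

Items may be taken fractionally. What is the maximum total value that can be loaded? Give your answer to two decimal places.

Order: E (217/17=12.76) > B (196/36=5.44) > D (80/30=2.67) > A (44/40=1.10) > C (21/29=0.72)
Fill: take E (17 @ 217) → take B (36 @ 196) → take D (30 @ 80) → take 3/40 of A → 3.30; 86/86 used.
Total value = 496.30

496.30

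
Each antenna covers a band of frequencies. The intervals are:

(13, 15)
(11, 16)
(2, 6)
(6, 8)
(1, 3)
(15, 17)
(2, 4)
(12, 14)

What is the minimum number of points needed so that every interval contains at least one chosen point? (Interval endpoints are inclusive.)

4

Sorted: [1,3] [2,4] [2,6] [6,8] [12,14] [13,15] [11,16] [15,17]
{[1,3],[2,4],[2,6]} hit by 3; {[6,8]} hit by 8; {[12,14],[13,15],[11,16]} hit by 14; {[15,17]} hit by 17.
Points: 3, 8, 14, 17 (4 total).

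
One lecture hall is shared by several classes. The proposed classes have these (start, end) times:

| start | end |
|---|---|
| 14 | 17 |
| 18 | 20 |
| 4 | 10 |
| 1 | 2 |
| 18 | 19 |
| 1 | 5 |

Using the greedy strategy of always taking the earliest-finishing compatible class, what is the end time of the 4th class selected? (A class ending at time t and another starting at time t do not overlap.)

By end time: (1,2), (1,5), (4,10), (14,17), (18,19), (18,20).
Pick (1,2); next start ≥ 2 → (4,10); next start ≥ 10 → (14,17); next start ≥ 17 → (18,19).
Selected: (1,2) (4,10) (14,17) (18,19)

19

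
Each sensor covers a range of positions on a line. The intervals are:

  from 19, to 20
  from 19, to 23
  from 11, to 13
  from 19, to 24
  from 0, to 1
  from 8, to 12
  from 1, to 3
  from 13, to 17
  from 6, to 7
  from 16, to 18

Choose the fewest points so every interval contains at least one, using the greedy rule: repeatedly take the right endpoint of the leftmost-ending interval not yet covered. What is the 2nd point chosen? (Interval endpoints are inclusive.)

7

By right end: [0,1]  [1,3]  [6,7]  [8,12]  [11,13]  [13,17]  [16,18]  [19,20]  [19,23]  [19,24]
[0,1] uncovered → point at 1; [6,7] uncovered → point at 7; [8,12] uncovered → point at 12; [13,17] uncovered → point at 17; [19,20] uncovered → point at 20.
Points: 1, 7, 12, 17, 20 (5 total).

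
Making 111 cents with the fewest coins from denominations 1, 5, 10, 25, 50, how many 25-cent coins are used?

0

Use the largest denomination that fits, subtract, and repeat.
111 − 2×50→11 − 1×10→1 − 1×1→0
Count of 25: 0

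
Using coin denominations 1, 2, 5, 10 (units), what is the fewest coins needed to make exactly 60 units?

6

60 = 6×10
Total coins = 6 = 6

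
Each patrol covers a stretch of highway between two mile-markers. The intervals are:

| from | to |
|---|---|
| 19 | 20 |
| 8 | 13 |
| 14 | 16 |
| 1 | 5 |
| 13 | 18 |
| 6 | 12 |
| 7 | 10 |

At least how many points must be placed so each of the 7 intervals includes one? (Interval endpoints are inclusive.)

4

Sort by right endpoint; whenever an interval is uncovered, place a point at its right end.
Sorted: [1,5] [7,10] [6,12] [8,13] [14,16] [13,18] [19,20]
{[1,5]} hit by 5; {[7,10],[6,12],[8,13]} hit by 10; {[14,16],[13,18]} hit by 16; {[19,20]} hit by 20.
Points: 5, 10, 16, 20 (4 total).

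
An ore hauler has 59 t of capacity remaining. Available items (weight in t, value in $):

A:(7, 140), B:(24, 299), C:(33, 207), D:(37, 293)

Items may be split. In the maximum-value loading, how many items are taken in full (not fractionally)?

2

Sort by value per unit weight and fill in that order.
Ratios (sorted): A 20.00, B 12.46, D 7.92, C 6.27
take A (7 @ 140); take B (24 @ 299); take 28/37 of D → 221.73. Capacity used 59/59.
2 item(s) taken whole; one partial (take 28/37 of D).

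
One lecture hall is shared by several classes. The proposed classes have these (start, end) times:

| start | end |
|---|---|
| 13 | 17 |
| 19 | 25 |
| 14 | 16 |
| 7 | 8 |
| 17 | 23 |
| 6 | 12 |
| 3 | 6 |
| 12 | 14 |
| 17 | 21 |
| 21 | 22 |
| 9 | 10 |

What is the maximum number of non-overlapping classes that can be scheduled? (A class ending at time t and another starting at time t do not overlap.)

Sort by end time and greedily take each interval whose start is ≥ the last chosen end.
Sorted by end: (3,6)  (7,8)  (9,10)  (6,12)  (12,14)  (14,16)  (13,17)  (17,21)  (21,22)  (17,23)  (19,25)
take (3,6); take (7,8); take (9,10); take (12,14); take (14,16); take (17,21); take (21,22).
Selected 7 classes.

7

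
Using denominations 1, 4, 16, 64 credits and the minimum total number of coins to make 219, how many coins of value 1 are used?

3

219 = 3×64 + 1×16 + 2×4 + 3×1
Count of 1: 3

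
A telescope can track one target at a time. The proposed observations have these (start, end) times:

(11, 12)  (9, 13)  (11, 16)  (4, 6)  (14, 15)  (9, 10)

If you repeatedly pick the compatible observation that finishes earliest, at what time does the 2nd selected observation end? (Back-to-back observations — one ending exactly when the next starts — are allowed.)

Sort by end time and greedily take each interval whose start is ≥ the last chosen end.
Sorted by end: (4,6)  (9,10)  (11,12)  (9,13)  (14,15)  (11,16)
take (4,6); take (9,10); take (11,12); take (14,15).
Selected: (4,6) (9,10) (11,12) (14,15)

10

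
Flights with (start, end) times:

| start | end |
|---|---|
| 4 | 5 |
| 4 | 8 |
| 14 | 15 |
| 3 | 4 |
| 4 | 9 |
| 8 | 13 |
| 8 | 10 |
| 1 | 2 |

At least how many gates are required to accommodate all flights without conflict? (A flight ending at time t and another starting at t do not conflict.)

3

Count concurrent intervals with a sweep; the peak is the room count.
starts: [1, 3, 4, 4, 4, 8, 8, 14]
ends:   [2, 4, 5, 8, 9, 10, 13, 15]
s1→1 e2→0 s3→1 e4→0 s4→1 s4→2 s4→3  — peak 3.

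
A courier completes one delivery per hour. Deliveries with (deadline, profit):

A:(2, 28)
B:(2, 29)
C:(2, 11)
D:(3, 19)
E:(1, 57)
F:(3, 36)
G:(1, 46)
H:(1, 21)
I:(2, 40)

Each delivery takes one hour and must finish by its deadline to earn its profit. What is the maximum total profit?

133

Sort by profit descending; place each in the latest free slot ≤ its deadline.
Profit order: E=57 G=46 I=40 F=36 B=29 A=28 H=21 D=19 C=11
Assign: E→slot 1, G skipped, I→slot 2, F→slot 3, B skipped, A skipped, H skipped, D skipped, C skipped.
Slots: [1:E] [2:I] [3:F]
Profit = 57 + 40 + 36 = 133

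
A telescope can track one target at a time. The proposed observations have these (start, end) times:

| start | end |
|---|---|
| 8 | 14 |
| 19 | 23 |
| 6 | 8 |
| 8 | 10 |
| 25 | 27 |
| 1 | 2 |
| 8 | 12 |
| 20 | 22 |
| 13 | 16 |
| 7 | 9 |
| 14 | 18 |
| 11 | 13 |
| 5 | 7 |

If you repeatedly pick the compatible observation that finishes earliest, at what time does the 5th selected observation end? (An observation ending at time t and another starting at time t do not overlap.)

Sort by end time and greedily take each interval whose start is ≥ the last chosen end.
By end time: (1,2), (5,7), (6,8), (7,9), (8,10), (8,12), (11,13), (8,14), (13,16), (14,18), (20,22), (19,23), (25,27).
Pick (1,2); next start ≥ 2 → (5,7); next start ≥ 7 → (7,9); next start ≥ 9 → (11,13); next start ≥ 13 → (13,16); next start ≥ 16 → (20,22); next start ≥ 22 → (25,27).
Selected: (1,2) (5,7) (7,9) (11,13) (13,16) (20,22) (25,27)

16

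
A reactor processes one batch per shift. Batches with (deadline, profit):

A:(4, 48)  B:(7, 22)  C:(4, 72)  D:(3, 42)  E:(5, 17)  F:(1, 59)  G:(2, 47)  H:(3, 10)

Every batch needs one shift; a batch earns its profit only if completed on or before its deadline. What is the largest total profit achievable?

Sort by profit descending; place each in the latest free slot ≤ its deadline.
Profit order: C=72 F=59 A=48 G=47 D=42 B=22 E=17 H=10
Assign: C→slot 4, F→slot 1, A→slot 3, G→slot 2, D skipped, B→slot 7, E→slot 5, H skipped.
Slots: [1:F] [2:G] [3:A] [4:C] [5:E] [7:B]
Profit = 59 + 47 + 48 + 72 + 17 + 22 = 265

265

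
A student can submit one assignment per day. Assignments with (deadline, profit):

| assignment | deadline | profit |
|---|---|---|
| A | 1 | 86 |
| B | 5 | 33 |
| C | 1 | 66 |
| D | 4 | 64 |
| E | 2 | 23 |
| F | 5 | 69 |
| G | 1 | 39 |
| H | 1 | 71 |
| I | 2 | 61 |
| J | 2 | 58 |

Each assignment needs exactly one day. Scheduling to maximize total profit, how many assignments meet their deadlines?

5

Profit order: A=86 H=71 F=69 C=66 D=64 I=61 J=58 G=39 B=33 E=23
Assign: A→slot 1, H skipped, F→slot 5, C skipped, D→slot 4, I→slot 2, J skipped, G skipped, B→slot 3, E skipped.
Slots: [1:A] [2:I] [3:B] [4:D] [5:F]
5 of 10 scheduled.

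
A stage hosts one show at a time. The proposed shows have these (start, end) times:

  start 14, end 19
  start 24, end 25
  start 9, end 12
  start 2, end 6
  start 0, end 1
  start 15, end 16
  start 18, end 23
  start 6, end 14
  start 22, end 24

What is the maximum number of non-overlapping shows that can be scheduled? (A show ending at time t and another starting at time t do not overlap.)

Order by finish time; keep every interval that doesn't clash with the previous kept one.
By end time: (0,1), (2,6), (9,12), (6,14), (15,16), (14,19), (18,23), (22,24), (24,25).
Pick (0,1); next start ≥ 1 → (2,6); next start ≥ 6 → (9,12); next start ≥ 12 → (15,16); next start ≥ 16 → (18,23); next start ≥ 23 → (24,25).
Selected 6 shows.

6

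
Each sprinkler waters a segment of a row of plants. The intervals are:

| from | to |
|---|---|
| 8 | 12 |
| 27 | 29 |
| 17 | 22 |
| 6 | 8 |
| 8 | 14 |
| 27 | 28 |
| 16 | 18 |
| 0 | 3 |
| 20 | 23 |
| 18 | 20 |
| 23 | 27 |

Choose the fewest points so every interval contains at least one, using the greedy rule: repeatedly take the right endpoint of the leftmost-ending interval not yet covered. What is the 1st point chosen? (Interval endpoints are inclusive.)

Process intervals by earliest right end; each time one isn't hit yet, stab at its right endpoint.
Sorted: [0,3] [6,8] [8,12] [8,14] [16,18] [18,20] [17,22] [20,23] [23,27] [27,28] [27,29]
{[0,3]} hit by 3; {[6,8],[8,12],[8,14]} hit by 8; {[16,18],[18,20],[17,22]} hit by 18; {[20,23],[23,27]} hit by 23; {[27,28],[27,29]} hit by 28.
Points: 3, 8, 18, 23, 28 (5 total).

3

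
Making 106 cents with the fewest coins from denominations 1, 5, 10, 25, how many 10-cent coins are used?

Use the largest denomination that fits, subtract, and repeat.
106 = 4×25 + 1×5 + 1×1
Count of 10: 0

0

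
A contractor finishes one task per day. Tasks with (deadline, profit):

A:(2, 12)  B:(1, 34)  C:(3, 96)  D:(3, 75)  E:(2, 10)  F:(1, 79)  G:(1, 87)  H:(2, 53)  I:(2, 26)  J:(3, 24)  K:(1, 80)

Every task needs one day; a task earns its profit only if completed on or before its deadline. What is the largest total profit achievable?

Take jobs in profit order; each goes to the latest open slot no later than its deadline.
Profit order: C=96 G=87 K=80 F=79 D=75 H=53 B=34 I=26 J=24 A=12 E=10
Assign: C→slot 3, G→slot 1, K skipped, F skipped, D→slot 2, H skipped, B skipped, I skipped, J skipped, A skipped, E skipped.
Slots: [1:G] [2:D] [3:C]
Profit = 87 + 75 + 96 = 258

258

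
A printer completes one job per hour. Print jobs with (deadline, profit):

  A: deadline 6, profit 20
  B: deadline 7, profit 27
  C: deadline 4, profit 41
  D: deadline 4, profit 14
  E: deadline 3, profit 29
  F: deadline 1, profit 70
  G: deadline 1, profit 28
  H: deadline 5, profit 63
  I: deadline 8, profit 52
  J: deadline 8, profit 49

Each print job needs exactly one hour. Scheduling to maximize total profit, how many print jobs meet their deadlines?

Profit order: F=70 H=63 I=52 J=49 C=41 E=29 G=28 B=27 A=20 D=14
Assign: F→slot 1, H→slot 5, I→slot 8, J→slot 7, C→slot 4, E→slot 3, G skipped, B→slot 6, A→slot 2, D skipped.
Slots: [1:F] [2:A] [3:E] [4:C] [5:H] [6:B] [7:J] [8:I]
8 of 10 scheduled.

8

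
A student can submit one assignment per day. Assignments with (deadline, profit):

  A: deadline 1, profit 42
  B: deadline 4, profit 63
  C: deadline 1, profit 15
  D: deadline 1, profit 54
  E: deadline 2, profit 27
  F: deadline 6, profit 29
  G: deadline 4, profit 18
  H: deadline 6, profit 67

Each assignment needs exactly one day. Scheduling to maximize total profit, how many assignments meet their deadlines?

6

Sort by profit descending; place each in the latest free slot ≤ its deadline.
Profit order: H=67 B=63 D=54 A=42 F=29 E=27 G=18 C=15
Assign: H→slot 6, B→slot 4, D→slot 1, A skipped, F→slot 5, E→slot 2, G→slot 3, C skipped.
Slots: [1:D] [2:E] [3:G] [4:B] [5:F] [6:H]
6 of 8 scheduled.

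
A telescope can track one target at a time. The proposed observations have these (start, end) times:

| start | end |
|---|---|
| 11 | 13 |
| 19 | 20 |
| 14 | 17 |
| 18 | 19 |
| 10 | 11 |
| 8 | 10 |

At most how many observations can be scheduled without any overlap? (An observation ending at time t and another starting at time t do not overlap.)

Order by finish time; keep every interval that doesn't clash with the previous kept one.
By end time: (8,10), (10,11), (11,13), (14,17), (18,19), (19,20).
Pick (8,10); next start ≥ 10 → (10,11); next start ≥ 11 → (11,13); next start ≥ 13 → (14,17); next start ≥ 17 → (18,19); next start ≥ 19 → (19,20).
Selected 6 observations.

6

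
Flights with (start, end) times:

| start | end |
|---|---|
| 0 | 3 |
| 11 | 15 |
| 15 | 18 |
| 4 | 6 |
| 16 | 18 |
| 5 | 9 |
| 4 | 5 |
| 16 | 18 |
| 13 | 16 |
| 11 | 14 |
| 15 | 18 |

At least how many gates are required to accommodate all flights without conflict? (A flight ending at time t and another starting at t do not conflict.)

4

The answer is the maximum number of intervals overlapping at any instant.
starts: [0, 4, 4, 5, 11, 11, 13, 15, 15, 16, 16]
ends:   [3, 5, 6, 9, 14, 15, 16, 18, 18, 18, 18]
s0→1 e3→0 s4→1 s4→2 e5→1 s5→2 e6→1 e9→0 s11→1 s11→2 s13→3 e14→2 e15→1 s15→2 s15→3 e16→2 s16→3 s16→4  — peak 4.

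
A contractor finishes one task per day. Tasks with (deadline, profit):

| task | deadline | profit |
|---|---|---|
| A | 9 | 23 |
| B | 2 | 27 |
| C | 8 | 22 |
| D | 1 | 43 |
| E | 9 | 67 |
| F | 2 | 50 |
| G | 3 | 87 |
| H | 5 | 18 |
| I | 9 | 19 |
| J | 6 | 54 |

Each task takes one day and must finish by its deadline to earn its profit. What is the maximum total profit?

Sort by profit descending; place each in the latest free slot ≤ its deadline.
Profit order: G=87 E=67 J=54 F=50 D=43 B=27 A=23 C=22 I=19 H=18
Assign: G→slot 3, E→slot 9, J→slot 6, F→slot 2, D→slot 1, B skipped, A→slot 8, C→slot 7, I→slot 5, H→slot 4.
Slots: [1:D] [2:F] [3:G] [4:H] [5:I] [6:J] [7:C] [8:A] [9:E]
Profit = 43 + 50 + 87 + 18 + 19 + 54 + 22 + 23 + 67 = 383

383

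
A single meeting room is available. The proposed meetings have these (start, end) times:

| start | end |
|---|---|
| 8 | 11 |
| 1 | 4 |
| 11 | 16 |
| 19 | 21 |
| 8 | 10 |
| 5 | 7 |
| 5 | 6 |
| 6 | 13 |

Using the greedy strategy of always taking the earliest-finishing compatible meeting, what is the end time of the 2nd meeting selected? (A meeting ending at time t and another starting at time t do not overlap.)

By end time: (1,4), (5,6), (5,7), (8,10), (8,11), (6,13), (11,16), (19,21).
Pick (1,4); next start ≥ 4 → (5,6); next start ≥ 6 → (8,10); next start ≥ 10 → (11,16); next start ≥ 16 → (19,21).
Selected: (1,4) (5,6) (8,10) (11,16) (19,21)

6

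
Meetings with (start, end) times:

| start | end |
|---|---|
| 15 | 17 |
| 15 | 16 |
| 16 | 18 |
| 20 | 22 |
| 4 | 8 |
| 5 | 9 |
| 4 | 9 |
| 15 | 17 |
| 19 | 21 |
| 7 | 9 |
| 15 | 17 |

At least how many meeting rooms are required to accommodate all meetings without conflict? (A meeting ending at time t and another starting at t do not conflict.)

starts: [4, 4, 5, 7, 15, 15, 15, 15, 16, 19, 20]
ends:   [8, 9, 9, 9, 16, 17, 17, 17, 18, 21, 22]
s4→1 s4→2 s5→3 s7→4  — peak 4.

4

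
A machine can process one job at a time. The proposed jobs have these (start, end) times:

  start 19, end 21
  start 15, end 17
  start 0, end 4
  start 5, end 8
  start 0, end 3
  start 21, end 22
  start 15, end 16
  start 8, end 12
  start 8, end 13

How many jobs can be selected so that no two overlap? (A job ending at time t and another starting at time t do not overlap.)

Sort by end time and greedily take each interval whose start is ≥ the last chosen end.
Sorted by end: (0,3)  (0,4)  (5,8)  (8,12)  (8,13)  (15,16)  (15,17)  (19,21)  (21,22)
take (0,3); skip (0,4); take (5,8); take (8,12); take (15,16); take (19,21); take (21,22).
Selected 6 jobs.

6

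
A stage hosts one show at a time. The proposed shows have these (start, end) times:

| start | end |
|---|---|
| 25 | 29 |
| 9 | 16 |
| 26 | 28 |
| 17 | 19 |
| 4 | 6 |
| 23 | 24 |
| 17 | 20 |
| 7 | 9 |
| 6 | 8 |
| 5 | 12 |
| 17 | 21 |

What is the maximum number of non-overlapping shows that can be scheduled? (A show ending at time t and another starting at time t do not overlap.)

Order by finish time; keep every interval that doesn't clash with the previous kept one.
Sorted by end: (4,6)  (6,8)  (7,9)  (5,12)  (9,16)  (17,19)  (17,20)  (17,21)  (23,24)  (26,28)  (25,29)
take (4,6); take (6,8); take (9,16); take (17,19); take (23,24); take (26,28); skip (25,29).
Selected 6 shows.

6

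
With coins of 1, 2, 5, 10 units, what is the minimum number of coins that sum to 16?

Greedy: take as many of the largest coin as possible, then repeat with the remainder.
16 = 1×10 + 1×5 + 1×1
Total coins = 1 + 1 + 1 = 3

3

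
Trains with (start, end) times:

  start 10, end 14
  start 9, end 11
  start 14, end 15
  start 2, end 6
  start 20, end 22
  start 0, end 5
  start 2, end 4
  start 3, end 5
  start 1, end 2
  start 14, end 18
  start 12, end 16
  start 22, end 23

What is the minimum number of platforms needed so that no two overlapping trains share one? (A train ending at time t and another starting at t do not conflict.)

4

starts: [0, 1, 2, 2, 3, 9, 10, 12, 14, 14, 20, 22]
ends:   [2, 4, 5, 5, 6, 11, 14, 15, 16, 18, 22, 23]
s0→1 s1→2 e2→1 s2→2 s2→3 s3→4  — peak 4.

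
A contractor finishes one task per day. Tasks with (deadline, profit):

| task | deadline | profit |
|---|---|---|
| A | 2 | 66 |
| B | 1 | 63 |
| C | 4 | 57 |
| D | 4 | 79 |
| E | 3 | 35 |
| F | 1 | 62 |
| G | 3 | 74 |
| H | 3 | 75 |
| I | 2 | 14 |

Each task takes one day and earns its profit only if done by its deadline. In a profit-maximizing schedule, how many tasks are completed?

Sort by profit descending; place each in the latest free slot ≤ its deadline.
By profit: D(d4,79), H(d3,75), G(d3,74), A(d2,66), B(d1,63), F(d1,62), C(d4,57), E(d3,35), I(d2,14)
D→slot 4; H→slot 3; G→slot 2; A→slot 1; B skipped; F skipped; C skipped; E skipped; I skipped.
4 of 9 scheduled.

4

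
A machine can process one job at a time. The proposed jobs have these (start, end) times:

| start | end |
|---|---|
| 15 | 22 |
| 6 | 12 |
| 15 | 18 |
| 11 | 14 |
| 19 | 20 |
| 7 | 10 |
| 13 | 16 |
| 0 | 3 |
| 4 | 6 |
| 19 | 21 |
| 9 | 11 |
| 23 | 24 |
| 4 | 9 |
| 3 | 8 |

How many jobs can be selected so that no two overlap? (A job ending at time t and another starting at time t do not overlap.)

Sorted by end: (0,3)  (4,6)  (3,8)  (4,9)  (7,10)  (9,11)  (6,12)  (11,14)  (13,16)  (15,18)  (19,20)  (19,21)  (15,22)  (23,24)
take (0,3); take (4,6); skip (3,8); take (7,10); take (11,14); take (15,18); take (19,20); skip (19,21); take (23,24).
Selected 7 jobs.

7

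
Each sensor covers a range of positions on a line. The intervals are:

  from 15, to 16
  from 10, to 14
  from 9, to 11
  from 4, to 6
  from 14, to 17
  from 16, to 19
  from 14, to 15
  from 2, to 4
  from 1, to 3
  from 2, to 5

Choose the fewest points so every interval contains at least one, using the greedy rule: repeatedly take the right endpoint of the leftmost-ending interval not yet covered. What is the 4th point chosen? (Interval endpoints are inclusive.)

15

Sorted: [1,3] [2,4] [2,5] [4,6] [9,11] [10,14] [14,15] [15,16] [14,17] [16,19]
{[1,3],[2,4],[2,5]} hit by 3; {[4,6]} hit by 6; {[9,11],[10,14]} hit by 11; {[14,15],[15,16],[14,17]} hit by 15; {[16,19]} hit by 19.
Points: 3, 6, 11, 15, 19 (5 total).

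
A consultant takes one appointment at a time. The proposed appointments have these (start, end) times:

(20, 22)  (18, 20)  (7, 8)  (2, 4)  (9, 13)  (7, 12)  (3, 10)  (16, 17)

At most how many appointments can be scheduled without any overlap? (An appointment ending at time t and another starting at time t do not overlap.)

Order by finish time; keep every interval that doesn't clash with the previous kept one.
By end time: (2,4), (7,8), (3,10), (7,12), (9,13), (16,17), (18,20), (20,22).
Pick (2,4); next start ≥ 4 → (7,8); next start ≥ 8 → (9,13); next start ≥ 13 → (16,17); next start ≥ 17 → (18,20); next start ≥ 20 → (20,22).
Selected 6 appointments.

6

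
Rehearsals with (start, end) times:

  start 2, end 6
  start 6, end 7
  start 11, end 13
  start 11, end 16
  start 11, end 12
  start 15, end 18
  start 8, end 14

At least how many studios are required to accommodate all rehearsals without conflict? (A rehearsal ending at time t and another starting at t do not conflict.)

The answer is the maximum number of intervals overlapping at any instant.
starts: [2, 6, 8, 11, 11, 11, 15]
ends:   [6, 7, 12, 13, 14, 16, 18]
s2→1 e6→0 s6→1 e7→0 s8→1 s11→2 s11→3 s11→4  — peak 4.

4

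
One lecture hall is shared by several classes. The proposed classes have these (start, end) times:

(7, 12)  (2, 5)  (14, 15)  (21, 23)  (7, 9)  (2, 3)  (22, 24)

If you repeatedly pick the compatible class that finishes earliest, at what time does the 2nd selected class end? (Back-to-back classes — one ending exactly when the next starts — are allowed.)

Sorted by end: (2,3)  (2,5)  (7,9)  (7,12)  (14,15)  (21,23)  (22,24)
take (2,3); skip (2,5); take (7,9); take (14,15); take (21,23).
Selected: (2,3) (7,9) (14,15) (21,23)

9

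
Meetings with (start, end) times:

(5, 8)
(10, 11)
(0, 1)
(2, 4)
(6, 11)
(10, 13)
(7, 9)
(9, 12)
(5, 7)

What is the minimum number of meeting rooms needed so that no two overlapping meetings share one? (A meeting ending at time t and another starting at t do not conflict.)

4

Count concurrent intervals with a sweep; the peak is the room count.
starts: [0, 2, 5, 5, 6, 7, 9, 10, 10]
ends:   [1, 4, 7, 8, 9, 11, 11, 12, 13]
s0→1 e1→0 s2→1 e4→0 s5→1 s5→2 s6→3 e7→2 s7→3 e8→2 e9→1 s9→2 s10→3 s10→4  — peak 4.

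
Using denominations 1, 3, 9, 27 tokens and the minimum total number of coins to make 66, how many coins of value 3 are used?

66 = 2×27 + 1×9 + 1×3
Count of 3: 1

1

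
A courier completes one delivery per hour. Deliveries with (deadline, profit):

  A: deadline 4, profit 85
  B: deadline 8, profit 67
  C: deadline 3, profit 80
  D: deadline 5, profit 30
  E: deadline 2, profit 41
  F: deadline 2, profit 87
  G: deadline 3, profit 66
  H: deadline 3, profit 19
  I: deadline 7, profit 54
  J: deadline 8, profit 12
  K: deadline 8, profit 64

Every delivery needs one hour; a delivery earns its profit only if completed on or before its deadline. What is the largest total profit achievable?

Take jobs in profit order; each goes to the latest open slot no later than its deadline.
Profit order: F=87 A=85 C=80 B=67 G=66 K=64 I=54 E=41 D=30 H=19 J=12
Assign: F→slot 2, A→slot 4, C→slot 3, B→slot 8, G→slot 1, K→slot 7, I→slot 6, E skipped, D→slot 5, H skipped, J skipped.
Slots: [1:G] [2:F] [3:C] [4:A] [5:D] [6:I] [7:K] [8:B]
Profit = 66 + 87 + 80 + 85 + 30 + 54 + 64 + 67 = 533

533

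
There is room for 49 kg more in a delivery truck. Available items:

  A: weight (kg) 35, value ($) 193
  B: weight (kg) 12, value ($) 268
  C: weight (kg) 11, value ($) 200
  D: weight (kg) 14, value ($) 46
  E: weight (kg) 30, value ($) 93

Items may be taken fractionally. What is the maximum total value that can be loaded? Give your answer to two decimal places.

611.37

Order: B (268/12=22.33) > C (200/11=18.18) > A (193/35=5.51) > D (46/14=3.29) > E (93/30=3.10)
Fill: take B (12 @ 268) → take C (11 @ 200) → take 26/35 of A → 143.37; 49/49 used.
Total value = 611.37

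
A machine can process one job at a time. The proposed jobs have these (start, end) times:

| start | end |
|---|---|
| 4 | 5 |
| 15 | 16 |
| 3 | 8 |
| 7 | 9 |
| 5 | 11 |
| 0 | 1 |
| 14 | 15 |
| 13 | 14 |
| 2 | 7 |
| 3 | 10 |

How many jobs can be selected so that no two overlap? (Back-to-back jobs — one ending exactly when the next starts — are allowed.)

Sorted by end: (0,1)  (4,5)  (2,7)  (3,8)  (7,9)  (3,10)  (5,11)  (13,14)  (14,15)  (15,16)
take (0,1); take (4,5); skip (2,7); skip (3,8); take (7,9); take (13,14); take (14,15); take (15,16).
Selected 6 jobs.

6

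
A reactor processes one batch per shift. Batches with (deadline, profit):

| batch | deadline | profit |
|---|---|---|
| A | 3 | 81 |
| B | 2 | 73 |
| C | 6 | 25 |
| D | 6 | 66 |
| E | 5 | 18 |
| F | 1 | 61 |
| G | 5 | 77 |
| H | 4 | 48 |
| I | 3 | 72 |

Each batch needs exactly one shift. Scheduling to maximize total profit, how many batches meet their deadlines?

6

Profit order: A=81 G=77 B=73 I=72 D=66 F=61 H=48 C=25 E=18
Assign: A→slot 3, G→slot 5, B→slot 2, I→slot 1, D→slot 6, F skipped, H→slot 4, C skipped, E skipped.
Slots: [1:I] [2:B] [3:A] [4:H] [5:G] [6:D]
6 of 9 scheduled.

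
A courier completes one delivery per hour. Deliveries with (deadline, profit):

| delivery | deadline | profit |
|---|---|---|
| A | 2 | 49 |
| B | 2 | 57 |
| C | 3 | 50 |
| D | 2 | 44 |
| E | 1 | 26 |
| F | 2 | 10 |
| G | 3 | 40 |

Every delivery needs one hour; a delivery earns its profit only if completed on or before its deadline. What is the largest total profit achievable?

156

Sort by profit descending; place each in the latest free slot ≤ its deadline.
By profit: B(d2,57), C(d3,50), A(d2,49), D(d2,44), G(d3,40), E(d1,26), F(d2,10)
B→slot 2; C→slot 3; A→slot 1; D skipped; G skipped; E skipped; F skipped.
Profit = 49 + 57 + 50 = 156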